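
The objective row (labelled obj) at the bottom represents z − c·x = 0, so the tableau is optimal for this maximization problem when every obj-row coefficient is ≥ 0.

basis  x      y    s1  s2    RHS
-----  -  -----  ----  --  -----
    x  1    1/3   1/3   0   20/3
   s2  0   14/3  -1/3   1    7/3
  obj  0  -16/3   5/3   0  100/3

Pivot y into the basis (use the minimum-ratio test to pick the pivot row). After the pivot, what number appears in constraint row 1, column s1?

5/14

Ratio test on column y — row 1: (20/3)/(1/3) = 20; row 2: (7/3)/(14/3) = 1/2. Minimum is 1/2 at row 2 (s2 leaves); pivot element 14/3.
Divide row 2 by 14/3; eliminate column y from the other rows.
Row 1 update in column s1: 1/3 − (1/3)·(-1/14) = 5/14.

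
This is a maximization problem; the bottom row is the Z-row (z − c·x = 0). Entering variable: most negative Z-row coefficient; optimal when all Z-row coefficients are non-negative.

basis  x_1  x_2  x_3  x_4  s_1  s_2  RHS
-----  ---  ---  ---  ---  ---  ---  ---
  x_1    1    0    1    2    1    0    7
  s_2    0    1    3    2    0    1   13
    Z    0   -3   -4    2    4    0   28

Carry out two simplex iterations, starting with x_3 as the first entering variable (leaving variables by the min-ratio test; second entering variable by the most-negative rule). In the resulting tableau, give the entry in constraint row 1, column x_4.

Ratio test on column x_3 — row 1: 7/1 = 7; row 2: 13/3 = 13/3. Minimum is 13/3 at row 2 (s_2 leaves); pivot element 3.
Divide row 2 by 3; eliminate column x_3 from the other rows.
Second iteration: most negative Z-row entry is -5/3 in column x_2, so x_2 enters.
Ratio test on column x_2 — row 1: entry -1/3 ≤ 0; row 2: (13/3)/(1/3) = 13. Minimum is 13 at row 2 (x_3 leaves); pivot element 1/3.
Divide row 2 by 1/3; eliminate column x_2 from the other rows.
After both pivots, the entry at constraint row 1, column x_4 is 2.

2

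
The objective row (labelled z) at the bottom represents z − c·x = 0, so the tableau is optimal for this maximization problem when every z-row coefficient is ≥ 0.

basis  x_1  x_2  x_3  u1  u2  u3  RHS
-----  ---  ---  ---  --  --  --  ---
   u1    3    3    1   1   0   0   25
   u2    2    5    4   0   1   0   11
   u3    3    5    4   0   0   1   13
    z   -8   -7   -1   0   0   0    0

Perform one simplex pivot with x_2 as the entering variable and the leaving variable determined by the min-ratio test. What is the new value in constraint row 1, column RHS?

92/5

Ratio test on column x_2 — row 1: 25/3 = 25/3; row 2: 11/5 = 11/5; row 3: 13/5 = 13/5. Minimum is 11/5 at row 2 (u2 leaves); pivot element 5.
Divide row 2 by 5; eliminate column x_2 from the other rows.
Row 1 update in column RHS: 25 − 3·(11/5) = 92/5.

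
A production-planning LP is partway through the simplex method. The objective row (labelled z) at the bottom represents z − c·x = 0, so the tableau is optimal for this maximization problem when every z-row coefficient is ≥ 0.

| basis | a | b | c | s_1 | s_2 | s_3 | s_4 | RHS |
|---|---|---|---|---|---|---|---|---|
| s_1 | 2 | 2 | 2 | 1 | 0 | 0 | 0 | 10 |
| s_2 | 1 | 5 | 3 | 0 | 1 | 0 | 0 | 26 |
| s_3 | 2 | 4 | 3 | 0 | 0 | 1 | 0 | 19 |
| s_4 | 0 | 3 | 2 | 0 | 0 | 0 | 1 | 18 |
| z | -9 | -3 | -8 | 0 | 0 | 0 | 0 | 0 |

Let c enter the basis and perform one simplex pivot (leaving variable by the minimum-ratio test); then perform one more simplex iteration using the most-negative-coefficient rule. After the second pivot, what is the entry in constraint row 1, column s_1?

1/2

Ratio test on column c — row 1: 10/2 = 5; row 2: 26/3 = 26/3; row 3: 19/3 = 19/3; row 4: 18/2 = 9. Minimum is 5 at row 1 (s_1 leaves); pivot element 2.
Divide row 1 by 2; eliminate column c from the other rows.
Second iteration: most negative z-row entry is -1 in column a, so a enters.
Ratio test on column a — row 1: 5/1 = 5; row 2: entry -2 ≤ 0; row 3: entry -1 ≤ 0; row 4: entry -2 ≤ 0. Minimum is 5 at row 1 (c leaves); pivot element 1.
Divide row 1 by 1; eliminate column a from the other rows.
After both pivots, the entry at constraint row 1, column s_1 is 1/2.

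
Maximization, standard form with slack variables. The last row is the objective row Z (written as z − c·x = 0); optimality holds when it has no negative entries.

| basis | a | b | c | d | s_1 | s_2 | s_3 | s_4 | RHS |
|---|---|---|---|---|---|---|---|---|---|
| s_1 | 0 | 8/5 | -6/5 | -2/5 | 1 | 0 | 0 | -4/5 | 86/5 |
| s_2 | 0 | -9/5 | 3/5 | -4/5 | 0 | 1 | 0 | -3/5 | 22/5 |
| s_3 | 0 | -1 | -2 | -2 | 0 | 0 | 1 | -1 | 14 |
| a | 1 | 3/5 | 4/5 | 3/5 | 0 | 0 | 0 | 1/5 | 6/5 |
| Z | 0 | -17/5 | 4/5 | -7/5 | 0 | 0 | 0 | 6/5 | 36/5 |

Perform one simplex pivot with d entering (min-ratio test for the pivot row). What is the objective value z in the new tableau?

Ratio test on column d — row 1: entry -2/5 ≤ 0; row 2: entry -4/5 ≤ 0; row 3: entry -2 ≤ 0; row 4: (6/5)/(3/5) = 2. Minimum is 2 at row 4 (a leaves); pivot element 3/5.
Pivot on row 4; the Z-row RHS becomes 36/5 − (-7/5)·2 = 10.

10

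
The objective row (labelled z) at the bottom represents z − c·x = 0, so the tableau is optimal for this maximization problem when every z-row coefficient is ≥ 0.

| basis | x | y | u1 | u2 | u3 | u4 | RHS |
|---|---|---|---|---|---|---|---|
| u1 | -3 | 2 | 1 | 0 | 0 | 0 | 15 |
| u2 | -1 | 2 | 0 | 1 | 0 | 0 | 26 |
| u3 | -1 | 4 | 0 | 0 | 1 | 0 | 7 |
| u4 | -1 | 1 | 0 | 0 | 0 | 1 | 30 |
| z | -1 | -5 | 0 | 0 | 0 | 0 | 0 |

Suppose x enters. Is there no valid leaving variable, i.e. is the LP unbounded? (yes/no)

Every constraint-row entry in column x is ≤ 0, so increasing x is unbounded.

yes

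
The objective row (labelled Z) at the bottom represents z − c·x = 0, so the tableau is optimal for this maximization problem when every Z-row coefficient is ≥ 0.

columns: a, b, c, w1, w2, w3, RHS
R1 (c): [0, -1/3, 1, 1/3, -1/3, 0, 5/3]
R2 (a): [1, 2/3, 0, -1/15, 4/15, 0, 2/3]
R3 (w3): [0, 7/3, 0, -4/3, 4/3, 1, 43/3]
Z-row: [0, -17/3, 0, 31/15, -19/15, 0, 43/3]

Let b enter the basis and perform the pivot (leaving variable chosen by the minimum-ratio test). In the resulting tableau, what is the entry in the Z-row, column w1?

Ratio test on column b — row 1: entry -1/3 ≤ 0; row 2: (2/3)/(2/3) = 1; row 3: (43/3)/(7/3) = 43/7. Minimum is 1 at row 2 (a leaves); pivot element 2/3.
Divide row 2 by 2/3; eliminate column b from the other rows.
Z-row update in column w1: 31/15 − (-17/3)·(-1/10) = 3/2.

3/2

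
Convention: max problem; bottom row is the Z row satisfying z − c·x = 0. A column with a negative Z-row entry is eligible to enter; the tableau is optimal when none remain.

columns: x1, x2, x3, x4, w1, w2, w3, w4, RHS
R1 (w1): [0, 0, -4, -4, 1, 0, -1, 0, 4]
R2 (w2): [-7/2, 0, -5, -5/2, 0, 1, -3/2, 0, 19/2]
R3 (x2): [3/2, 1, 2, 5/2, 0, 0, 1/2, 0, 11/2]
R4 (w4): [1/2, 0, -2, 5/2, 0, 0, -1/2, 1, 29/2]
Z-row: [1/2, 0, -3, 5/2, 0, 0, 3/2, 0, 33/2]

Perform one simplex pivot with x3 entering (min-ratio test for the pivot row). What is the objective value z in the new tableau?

99/4

Ratio test on column x3 — row 1: entry -4 ≤ 0; row 2: entry -5 ≤ 0; row 3: (11/2)/2 = 11/4; row 4: entry -2 ≤ 0. Minimum is 11/4 at row 3 (x2 leaves); pivot element 2.
Pivot on row 3; the Z-row RHS becomes 33/2 − (-3)·(11/4) = 99/4.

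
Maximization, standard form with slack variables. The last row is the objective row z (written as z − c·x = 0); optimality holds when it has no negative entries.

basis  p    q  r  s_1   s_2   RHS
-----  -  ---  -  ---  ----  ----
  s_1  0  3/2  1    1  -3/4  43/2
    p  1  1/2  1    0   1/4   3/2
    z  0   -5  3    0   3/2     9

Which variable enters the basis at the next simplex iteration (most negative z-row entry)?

Negative z-row entries: q: -5.
The most negative is -5 in column q, so q enters.

q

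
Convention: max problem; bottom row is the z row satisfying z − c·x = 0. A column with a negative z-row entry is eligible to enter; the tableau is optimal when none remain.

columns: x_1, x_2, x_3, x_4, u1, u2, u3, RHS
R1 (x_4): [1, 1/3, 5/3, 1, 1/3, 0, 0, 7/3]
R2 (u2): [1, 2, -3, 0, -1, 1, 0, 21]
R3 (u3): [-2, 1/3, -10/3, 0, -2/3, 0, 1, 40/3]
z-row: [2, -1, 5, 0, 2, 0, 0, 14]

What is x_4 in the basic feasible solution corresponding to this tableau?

x_4 is basic (row 1); its value is the RHS of that row, 7/3.

7/3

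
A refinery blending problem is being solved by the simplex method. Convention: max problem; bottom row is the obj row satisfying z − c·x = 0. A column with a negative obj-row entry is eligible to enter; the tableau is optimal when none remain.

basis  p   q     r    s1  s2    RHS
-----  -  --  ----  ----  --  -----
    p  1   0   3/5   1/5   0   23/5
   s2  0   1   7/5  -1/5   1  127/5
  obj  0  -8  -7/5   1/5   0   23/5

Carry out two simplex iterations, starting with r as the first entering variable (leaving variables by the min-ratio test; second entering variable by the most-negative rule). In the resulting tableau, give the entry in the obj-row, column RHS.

398/3

Ratio test on column r — row 1: (23/5)/(3/5) = 23/3; row 2: (127/5)/(7/5) = 127/7. Minimum is 23/3 at row 1 (p leaves); pivot element 3/5.
Divide row 1 by 3/5; eliminate column r from the other rows.
Second iteration: most negative obj-row entry is -8 in column q, so q enters.
Ratio test on column q — row 1: entry 0 ≤ 0; row 2: (44/3)/1 = 44/3. Minimum is 44/3 at row 2 (s2 leaves); pivot element 1.
Divide row 2 by 1; eliminate column q from the other rows.
After both pivots, the entry at the obj-row, column RHS is 398/3.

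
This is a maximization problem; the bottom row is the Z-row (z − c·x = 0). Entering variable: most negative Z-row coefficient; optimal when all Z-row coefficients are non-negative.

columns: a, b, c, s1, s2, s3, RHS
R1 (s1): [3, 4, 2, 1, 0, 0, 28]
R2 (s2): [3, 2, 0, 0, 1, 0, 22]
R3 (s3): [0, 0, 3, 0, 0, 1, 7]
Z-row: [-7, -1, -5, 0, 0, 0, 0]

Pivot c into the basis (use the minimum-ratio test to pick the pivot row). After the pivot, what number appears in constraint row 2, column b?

Ratio test on column c — row 1: 28/2 = 14; row 2: entry 0 ≤ 0; row 3: 7/3 = 7/3. Minimum is 7/3 at row 3 (s3 leaves); pivot element 3.
Divide row 3 by 3; eliminate column c from the other rows.
Row 2 update in column b: 2 − 0·0 = 2.

2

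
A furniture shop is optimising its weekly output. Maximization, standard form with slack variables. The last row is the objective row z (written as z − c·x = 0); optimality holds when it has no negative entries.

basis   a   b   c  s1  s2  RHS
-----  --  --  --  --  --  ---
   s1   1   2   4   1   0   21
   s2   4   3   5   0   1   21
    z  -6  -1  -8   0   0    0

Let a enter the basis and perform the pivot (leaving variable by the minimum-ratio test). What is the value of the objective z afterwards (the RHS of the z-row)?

63/2

Ratio test on column a — row 1: 21/1 = 21; row 2: 21/4 = 21/4. Minimum is 21/4 at row 2 (s2 leaves); pivot element 4.
Pivot on row 2; the z-row RHS becomes 0 − (-6)·(21/4) = 63/2.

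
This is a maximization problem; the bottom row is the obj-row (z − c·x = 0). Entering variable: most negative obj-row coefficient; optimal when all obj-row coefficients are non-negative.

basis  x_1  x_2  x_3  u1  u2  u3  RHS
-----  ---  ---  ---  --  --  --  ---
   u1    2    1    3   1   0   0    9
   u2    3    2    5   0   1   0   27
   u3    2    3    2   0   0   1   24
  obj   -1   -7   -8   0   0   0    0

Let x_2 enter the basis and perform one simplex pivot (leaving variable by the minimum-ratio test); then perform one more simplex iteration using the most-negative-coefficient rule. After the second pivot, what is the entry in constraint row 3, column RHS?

54/7

Ratio test on column x_2 — row 1: 9/1 = 9; row 2: 27/2 = 27/2; row 3: 24/3 = 8. Minimum is 8 at row 3 (u3 leaves); pivot element 3.
Divide row 3 by 3; eliminate column x_2 from the other rows.
Second iteration: most negative obj-row entry is -10/3 in column x_3, so x_3 enters.
Ratio test on column x_3 — row 1: 1/(7/3) = 3/7; row 2: 11/(11/3) = 3; row 3: 8/(2/3) = 12. Minimum is 3/7 at row 1 (u1 leaves); pivot element 7/3.
Divide row 1 by 7/3; eliminate column x_3 from the other rows.
After both pivots, the entry at constraint row 3, column RHS is 54/7.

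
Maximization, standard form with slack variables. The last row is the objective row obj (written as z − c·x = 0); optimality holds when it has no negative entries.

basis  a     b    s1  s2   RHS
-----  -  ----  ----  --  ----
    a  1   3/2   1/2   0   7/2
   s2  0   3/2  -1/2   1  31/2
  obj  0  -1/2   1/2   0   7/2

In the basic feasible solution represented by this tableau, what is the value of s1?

0

s1 is not in the basis, so in the current basic feasible solution s1 = 0.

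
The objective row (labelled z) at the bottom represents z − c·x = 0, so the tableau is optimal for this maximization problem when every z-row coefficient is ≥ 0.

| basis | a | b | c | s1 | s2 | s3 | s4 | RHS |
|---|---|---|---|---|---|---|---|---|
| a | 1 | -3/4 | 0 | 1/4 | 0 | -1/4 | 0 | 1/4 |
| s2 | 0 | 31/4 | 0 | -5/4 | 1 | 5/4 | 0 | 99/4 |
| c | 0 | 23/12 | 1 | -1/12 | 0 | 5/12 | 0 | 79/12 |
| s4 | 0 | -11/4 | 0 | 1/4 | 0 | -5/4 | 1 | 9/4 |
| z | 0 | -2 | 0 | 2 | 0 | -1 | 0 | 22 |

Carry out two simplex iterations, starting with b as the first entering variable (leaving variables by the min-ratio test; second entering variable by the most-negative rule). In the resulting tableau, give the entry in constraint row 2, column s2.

1/2

Ratio test on column b — row 1: entry -3/4 ≤ 0; row 2: (99/4)/(31/4) = 99/31; row 3: (79/12)/(23/12) = 79/23; row 4: entry -11/4 ≤ 0. Minimum is 99/31 at row 2 (s2 leaves); pivot element 31/4.
Divide row 2 by 31/4; eliminate column b from the other rows.
Second iteration: most negative z-row entry is -21/31 in column s3, so s3 enters.
Ratio test on column s3 — row 1: entry -4/31 ≤ 0; row 2: (99/31)/(5/31) = 99/5; row 3: (43/93)/(10/93) = 43/10; row 4: entry -25/31 ≤ 0. Minimum is 43/10 at row 3 (c leaves); pivot element 10/93.
Divide row 3 by 10/93; eliminate column s3 from the other rows.
After both pivots, the entry at constraint row 2, column s2 is 1/2.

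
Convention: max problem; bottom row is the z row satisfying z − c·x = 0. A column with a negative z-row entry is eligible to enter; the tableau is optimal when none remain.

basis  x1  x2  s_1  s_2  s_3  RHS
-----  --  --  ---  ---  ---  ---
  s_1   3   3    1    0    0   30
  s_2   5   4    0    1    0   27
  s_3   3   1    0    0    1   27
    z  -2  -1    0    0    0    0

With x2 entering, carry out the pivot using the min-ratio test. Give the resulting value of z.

Ratio test on column x2 — row 1: 30/3 = 10; row 2: 27/4 = 27/4; row 3: 27/1 = 27. Minimum is 27/4 at row 2 (s_2 leaves); pivot element 4.
Pivot on row 2; the z-row RHS becomes 0 − (-1)·(27/4) = 27/4.

27/4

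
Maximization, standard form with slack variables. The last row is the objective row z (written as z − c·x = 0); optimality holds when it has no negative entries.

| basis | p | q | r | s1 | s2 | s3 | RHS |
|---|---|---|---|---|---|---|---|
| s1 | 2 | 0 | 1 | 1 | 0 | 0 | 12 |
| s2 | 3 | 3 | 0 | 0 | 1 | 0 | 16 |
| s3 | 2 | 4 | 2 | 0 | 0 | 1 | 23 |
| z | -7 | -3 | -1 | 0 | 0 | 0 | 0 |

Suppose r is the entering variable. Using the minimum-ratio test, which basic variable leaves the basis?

Column r entries and ratios — s1: 12/1 = 12; s2: 0 ≤ 0, skip; s3: 23/2 = 23/2.
Smallest ratio is 23/2 in the row of s3, so s3 leaves.

s3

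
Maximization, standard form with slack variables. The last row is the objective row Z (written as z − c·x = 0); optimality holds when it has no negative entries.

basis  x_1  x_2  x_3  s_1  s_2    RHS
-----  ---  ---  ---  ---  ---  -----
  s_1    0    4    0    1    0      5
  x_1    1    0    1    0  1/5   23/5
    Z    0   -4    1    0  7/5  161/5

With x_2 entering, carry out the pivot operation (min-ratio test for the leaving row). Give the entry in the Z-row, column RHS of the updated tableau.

Ratio test on column x_2 — row 1: 5/4 = 5/4; row 2: entry 0 ≤ 0. Minimum is 5/4 at row 1 (s_1 leaves); pivot element 4.
Divide row 1 by 4; eliminate column x_2 from the other rows.
Z-row update in column RHS: 161/5 − (-4)·(5/4) = 186/5.

186/5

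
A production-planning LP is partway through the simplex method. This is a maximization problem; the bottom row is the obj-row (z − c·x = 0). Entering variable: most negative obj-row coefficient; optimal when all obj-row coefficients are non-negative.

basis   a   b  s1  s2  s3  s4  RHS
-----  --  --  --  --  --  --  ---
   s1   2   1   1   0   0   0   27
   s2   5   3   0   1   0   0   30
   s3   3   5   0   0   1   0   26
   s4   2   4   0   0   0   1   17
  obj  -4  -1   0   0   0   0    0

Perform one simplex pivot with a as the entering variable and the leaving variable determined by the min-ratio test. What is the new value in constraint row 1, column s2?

-2/5

Ratio test on column a — row 1: 27/2 = 27/2; row 2: 30/5 = 6; row 3: 26/3 = 26/3; row 4: 17/2 = 17/2. Minimum is 6 at row 2 (s2 leaves); pivot element 5.
Divide row 2 by 5; eliminate column a from the other rows.
Row 1 update in column s2: 0 − 2·(1/5) = -2/5.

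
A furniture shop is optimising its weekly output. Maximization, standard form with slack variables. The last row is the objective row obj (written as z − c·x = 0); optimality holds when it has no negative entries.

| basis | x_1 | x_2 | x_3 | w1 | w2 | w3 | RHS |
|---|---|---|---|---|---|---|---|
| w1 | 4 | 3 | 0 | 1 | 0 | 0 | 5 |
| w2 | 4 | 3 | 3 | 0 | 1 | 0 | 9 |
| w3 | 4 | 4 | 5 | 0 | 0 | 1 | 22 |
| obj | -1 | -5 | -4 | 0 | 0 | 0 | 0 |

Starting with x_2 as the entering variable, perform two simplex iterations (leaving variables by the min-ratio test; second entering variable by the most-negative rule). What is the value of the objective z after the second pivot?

41/3

Ratio test on column x_2 — row 1: 5/3 = 5/3; row 2: 9/3 = 3; row 3: 22/4 = 11/2. Minimum is 5/3 at row 1 (w1 leaves); pivot element 3.
Pivot on row 1; the obj-row RHS becomes 0 − (-5)·(5/3) = 25/3.
Next entering variable (most negative obj-row entry -4): x_3.
Ratio test on column x_3 — row 1: entry 0 ≤ 0; row 2: 4/3 = 4/3; row 3: (46/3)/5 = 46/15. Minimum is 4/3 at row 2 (w2 leaves); pivot element 3.
After the second pivot the obj-row RHS is 25/3 − (-4)·(4/3) = 41/3.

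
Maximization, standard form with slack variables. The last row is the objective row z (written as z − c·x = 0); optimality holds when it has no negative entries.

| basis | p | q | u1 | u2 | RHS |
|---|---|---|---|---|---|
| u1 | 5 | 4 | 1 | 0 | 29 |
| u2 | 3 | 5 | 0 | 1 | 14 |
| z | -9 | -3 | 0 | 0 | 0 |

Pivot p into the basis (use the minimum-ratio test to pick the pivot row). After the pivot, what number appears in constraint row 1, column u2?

Ratio test on column p — row 1: 29/5 = 29/5; row 2: 14/3 = 14/3. Minimum is 14/3 at row 2 (u2 leaves); pivot element 3.
Divide row 2 by 3; eliminate column p from the other rows.
Row 1 update in column u2: 0 − 5·(1/3) = -5/3.

-5/3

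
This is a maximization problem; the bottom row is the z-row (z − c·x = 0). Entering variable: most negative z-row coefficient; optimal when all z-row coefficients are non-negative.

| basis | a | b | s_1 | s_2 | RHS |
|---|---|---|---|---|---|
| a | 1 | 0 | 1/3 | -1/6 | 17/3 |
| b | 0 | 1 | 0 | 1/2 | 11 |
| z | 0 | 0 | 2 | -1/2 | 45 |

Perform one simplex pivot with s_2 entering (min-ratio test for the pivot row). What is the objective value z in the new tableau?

Ratio test on column s_2 — row 1: entry -1/6 ≤ 0; row 2: 11/(1/2) = 22. Minimum is 22 at row 2 (b leaves); pivot element 1/2.
Pivot on row 2; the z-row RHS becomes 45 − (-1/2)·22 = 56.

56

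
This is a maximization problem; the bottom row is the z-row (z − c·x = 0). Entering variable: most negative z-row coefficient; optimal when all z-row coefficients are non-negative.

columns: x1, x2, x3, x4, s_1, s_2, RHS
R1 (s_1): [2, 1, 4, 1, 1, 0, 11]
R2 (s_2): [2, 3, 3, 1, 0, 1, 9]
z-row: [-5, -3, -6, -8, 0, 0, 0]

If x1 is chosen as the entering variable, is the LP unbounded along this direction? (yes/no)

Column x1 has positive entries in row(s) 1, 2, so the ratio test bounds it — not unbounded.

no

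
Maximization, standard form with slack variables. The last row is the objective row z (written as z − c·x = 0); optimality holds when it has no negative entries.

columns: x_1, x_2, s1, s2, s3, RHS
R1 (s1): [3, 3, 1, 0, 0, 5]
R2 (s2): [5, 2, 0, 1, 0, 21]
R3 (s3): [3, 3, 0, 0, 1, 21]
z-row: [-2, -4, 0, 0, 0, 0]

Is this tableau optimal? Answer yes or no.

The z-row has a negative entry -4 in column x_2, so it is not optimal.

no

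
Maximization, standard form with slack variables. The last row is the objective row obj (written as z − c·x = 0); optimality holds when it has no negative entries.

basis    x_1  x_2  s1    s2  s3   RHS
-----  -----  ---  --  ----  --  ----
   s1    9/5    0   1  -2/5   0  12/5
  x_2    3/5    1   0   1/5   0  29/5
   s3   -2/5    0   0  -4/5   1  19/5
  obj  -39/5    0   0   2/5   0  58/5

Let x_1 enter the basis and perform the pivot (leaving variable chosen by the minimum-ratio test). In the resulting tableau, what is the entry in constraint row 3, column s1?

2/9

Ratio test on column x_1 — row 1: (12/5)/(9/5) = 4/3; row 2: (29/5)/(3/5) = 29/3; row 3: entry -2/5 ≤ 0. Minimum is 4/3 at row 1 (s1 leaves); pivot element 9/5.
Divide row 1 by 9/5; eliminate column x_1 from the other rows.
Row 3 update in column s1: 0 − (-2/5)·(5/9) = 2/9.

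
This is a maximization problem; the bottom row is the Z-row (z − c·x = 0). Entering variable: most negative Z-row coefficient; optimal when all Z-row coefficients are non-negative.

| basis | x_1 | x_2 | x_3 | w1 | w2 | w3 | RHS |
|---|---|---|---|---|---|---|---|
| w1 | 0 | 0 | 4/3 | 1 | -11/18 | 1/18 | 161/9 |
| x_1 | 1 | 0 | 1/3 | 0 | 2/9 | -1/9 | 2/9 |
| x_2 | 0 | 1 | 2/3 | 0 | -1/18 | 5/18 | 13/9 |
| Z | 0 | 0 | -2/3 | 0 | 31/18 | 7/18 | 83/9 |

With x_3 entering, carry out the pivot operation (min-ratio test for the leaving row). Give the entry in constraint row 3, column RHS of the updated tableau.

1

Ratio test on column x_3 — row 1: (161/9)/(4/3) = 161/12; row 2: (2/9)/(1/3) = 2/3; row 3: (13/9)/(2/3) = 13/6. Minimum is 2/3 at row 2 (x_1 leaves); pivot element 1/3.
Divide row 2 by 1/3; eliminate column x_3 from the other rows.
Row 3 update in column RHS: 13/9 − (2/3)·(2/3) = 1.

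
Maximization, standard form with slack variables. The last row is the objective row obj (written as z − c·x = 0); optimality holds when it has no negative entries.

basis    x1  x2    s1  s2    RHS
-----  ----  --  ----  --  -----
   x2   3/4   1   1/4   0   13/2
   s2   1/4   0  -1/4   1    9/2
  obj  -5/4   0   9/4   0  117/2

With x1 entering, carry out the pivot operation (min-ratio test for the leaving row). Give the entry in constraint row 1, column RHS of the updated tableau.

Ratio test on column x1 — row 1: (13/2)/(3/4) = 26/3; row 2: (9/2)/(1/4) = 18. Minimum is 26/3 at row 1 (x2 leaves); pivot element 3/4.
Divide row 1 by 3/4; eliminate column x1 from the other rows.
In the new row 1, the RHS entry is the old entry divided by the pivot: (13/2)/(3/4) = 26/3.

26/3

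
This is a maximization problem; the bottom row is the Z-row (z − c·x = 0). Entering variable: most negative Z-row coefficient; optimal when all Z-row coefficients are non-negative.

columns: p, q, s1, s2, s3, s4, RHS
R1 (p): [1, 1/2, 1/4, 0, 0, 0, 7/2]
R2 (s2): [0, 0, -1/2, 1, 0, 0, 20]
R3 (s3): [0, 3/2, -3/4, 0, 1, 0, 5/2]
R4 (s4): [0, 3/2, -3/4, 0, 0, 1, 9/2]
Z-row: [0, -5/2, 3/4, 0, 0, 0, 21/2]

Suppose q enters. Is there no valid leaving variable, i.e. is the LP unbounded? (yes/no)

Column q has positive entries in row(s) 1, 3, 4, so the ratio test bounds it — not unbounded.

no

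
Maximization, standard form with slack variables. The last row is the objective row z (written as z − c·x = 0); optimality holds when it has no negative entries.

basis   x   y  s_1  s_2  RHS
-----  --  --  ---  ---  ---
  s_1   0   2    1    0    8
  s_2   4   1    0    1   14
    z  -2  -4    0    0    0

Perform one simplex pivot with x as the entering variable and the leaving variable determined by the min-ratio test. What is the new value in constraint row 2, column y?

Ratio test on column x — row 1: entry 0 ≤ 0; row 2: 14/4 = 7/2. Minimum is 7/2 at row 2 (s_2 leaves); pivot element 4.
Divide row 2 by 4; eliminate column x from the other rows.
In the new row 2, the y entry is the old entry divided by the pivot: 1/4 = 1/4.

1/4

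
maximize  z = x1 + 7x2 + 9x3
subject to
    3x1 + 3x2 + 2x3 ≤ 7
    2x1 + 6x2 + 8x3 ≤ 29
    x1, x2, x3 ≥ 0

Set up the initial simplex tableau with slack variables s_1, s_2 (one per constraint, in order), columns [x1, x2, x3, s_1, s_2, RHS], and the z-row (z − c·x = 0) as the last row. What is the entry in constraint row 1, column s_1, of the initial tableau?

Slack s_1 belongs to constraint 1; its column is the unit vector e_1, so the entry in row 1 is 1.

1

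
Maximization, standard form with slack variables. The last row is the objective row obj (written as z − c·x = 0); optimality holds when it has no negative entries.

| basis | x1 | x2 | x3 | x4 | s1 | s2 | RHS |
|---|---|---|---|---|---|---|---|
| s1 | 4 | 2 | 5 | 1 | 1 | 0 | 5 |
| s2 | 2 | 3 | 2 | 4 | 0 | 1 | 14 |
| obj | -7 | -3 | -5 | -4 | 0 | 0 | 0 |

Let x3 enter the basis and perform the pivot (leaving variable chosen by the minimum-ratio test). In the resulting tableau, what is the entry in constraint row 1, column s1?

1/5

Ratio test on column x3 — row 1: 5/5 = 1; row 2: 14/2 = 7. Minimum is 1 at row 1 (s1 leaves); pivot element 5.
Divide row 1 by 5; eliminate column x3 from the other rows.
In the new row 1, the s1 entry is the old entry divided by the pivot: 1/5 = 1/5.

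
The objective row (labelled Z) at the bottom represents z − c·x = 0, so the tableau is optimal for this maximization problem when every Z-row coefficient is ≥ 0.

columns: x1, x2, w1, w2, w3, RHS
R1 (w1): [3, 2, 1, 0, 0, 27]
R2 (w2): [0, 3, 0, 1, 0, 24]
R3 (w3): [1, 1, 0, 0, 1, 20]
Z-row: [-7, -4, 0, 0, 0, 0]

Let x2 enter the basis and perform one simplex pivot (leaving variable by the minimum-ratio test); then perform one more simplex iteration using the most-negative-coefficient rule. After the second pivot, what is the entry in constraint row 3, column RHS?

Ratio test on column x2 — row 1: 27/2 = 27/2; row 2: 24/3 = 8; row 3: 20/1 = 20. Minimum is 8 at row 2 (w2 leaves); pivot element 3.
Divide row 2 by 3; eliminate column x2 from the other rows.
Second iteration: most negative Z-row entry is -7 in column x1, so x1 enters.
Ratio test on column x1 — row 1: 11/3 = 11/3; row 2: entry 0 ≤ 0; row 3: 12/1 = 12. Minimum is 11/3 at row 1 (w1 leaves); pivot element 3.
Divide row 1 by 3; eliminate column x1 from the other rows.
After both pivots, the entry at constraint row 3, column RHS is 25/3.

25/3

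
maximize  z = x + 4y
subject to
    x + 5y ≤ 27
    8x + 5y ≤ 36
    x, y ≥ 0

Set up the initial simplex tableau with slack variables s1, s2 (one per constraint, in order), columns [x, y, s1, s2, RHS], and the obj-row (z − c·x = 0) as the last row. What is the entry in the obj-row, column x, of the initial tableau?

The obj-row carries the negated objective coefficients: the x entry is -1.

-1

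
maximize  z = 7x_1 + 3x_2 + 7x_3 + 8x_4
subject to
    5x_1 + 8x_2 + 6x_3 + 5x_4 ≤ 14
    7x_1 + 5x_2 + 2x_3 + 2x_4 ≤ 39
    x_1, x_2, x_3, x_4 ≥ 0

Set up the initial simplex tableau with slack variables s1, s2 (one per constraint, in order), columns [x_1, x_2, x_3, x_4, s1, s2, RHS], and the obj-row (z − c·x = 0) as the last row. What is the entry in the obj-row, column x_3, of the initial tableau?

The obj-row carries the negated objective coefficients: the x_3 entry is -7.

-7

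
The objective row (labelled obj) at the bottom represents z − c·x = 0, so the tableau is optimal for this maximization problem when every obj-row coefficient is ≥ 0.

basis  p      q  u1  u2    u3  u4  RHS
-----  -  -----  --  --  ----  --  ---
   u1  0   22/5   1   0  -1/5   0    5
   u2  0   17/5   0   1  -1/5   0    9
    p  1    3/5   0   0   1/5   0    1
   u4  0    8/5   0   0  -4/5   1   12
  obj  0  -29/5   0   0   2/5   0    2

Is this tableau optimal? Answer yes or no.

no

The obj-row has a negative entry -29/5 in column q, so it is not optimal.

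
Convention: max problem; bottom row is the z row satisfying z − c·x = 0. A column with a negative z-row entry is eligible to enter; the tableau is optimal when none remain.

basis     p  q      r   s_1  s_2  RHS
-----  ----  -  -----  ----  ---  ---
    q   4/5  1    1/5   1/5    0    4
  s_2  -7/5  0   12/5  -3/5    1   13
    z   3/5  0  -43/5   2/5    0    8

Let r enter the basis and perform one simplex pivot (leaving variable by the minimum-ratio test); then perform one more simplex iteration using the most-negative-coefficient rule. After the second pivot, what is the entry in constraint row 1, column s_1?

Ratio test on column r — row 1: 4/(1/5) = 20; row 2: 13/(12/5) = 65/12. Minimum is 65/12 at row 2 (s_2 leaves); pivot element 12/5.
Divide row 2 by 12/5; eliminate column r from the other rows.
Second iteration: most negative z-row entry is -53/12 in column p, so p enters.
Ratio test on column p — row 1: (35/12)/(11/12) = 35/11; row 2: entry -7/12 ≤ 0. Minimum is 35/11 at row 1 (q leaves); pivot element 11/12.
Divide row 1 by 11/12; eliminate column p from the other rows.
After both pivots, the entry at constraint row 1, column s_1 is 3/11.

3/11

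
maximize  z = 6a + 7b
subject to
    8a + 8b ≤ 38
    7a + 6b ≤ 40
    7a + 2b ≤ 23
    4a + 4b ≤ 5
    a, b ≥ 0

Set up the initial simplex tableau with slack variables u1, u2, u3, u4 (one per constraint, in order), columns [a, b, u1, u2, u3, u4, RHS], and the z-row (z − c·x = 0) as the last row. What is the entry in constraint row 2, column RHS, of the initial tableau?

The RHS of constraint 2 is b_2 = 40.

40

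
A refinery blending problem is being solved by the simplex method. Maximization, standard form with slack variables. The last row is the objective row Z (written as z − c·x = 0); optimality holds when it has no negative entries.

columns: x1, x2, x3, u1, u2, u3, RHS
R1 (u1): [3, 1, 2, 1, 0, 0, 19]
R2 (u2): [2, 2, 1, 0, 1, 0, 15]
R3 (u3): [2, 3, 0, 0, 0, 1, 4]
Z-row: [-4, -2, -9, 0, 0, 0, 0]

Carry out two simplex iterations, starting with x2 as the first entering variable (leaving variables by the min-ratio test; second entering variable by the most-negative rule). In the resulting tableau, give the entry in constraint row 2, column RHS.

Ratio test on column x2 — row 1: 19/1 = 19; row 2: 15/2 = 15/2; row 3: 4/3 = 4/3. Minimum is 4/3 at row 3 (u3 leaves); pivot element 3.
Divide row 3 by 3; eliminate column x2 from the other rows.
Second iteration: most negative Z-row entry is -9 in column x3, so x3 enters.
Ratio test on column x3 — row 1: (53/3)/2 = 53/6; row 2: (37/3)/1 = 37/3; row 3: entry 0 ≤ 0. Minimum is 53/6 at row 1 (u1 leaves); pivot element 2.
Divide row 1 by 2; eliminate column x3 from the other rows.
After both pivots, the entry at constraint row 2, column RHS is 7/2.

7/2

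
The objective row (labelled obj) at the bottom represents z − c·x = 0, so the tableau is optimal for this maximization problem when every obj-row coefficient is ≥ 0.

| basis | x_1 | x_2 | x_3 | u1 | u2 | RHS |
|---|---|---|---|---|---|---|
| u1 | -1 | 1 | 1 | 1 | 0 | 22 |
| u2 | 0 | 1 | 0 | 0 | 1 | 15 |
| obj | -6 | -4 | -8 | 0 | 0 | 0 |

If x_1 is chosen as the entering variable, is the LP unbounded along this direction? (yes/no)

yes

Every constraint-row entry in column x_1 is ≤ 0, so increasing x_1 is unbounded.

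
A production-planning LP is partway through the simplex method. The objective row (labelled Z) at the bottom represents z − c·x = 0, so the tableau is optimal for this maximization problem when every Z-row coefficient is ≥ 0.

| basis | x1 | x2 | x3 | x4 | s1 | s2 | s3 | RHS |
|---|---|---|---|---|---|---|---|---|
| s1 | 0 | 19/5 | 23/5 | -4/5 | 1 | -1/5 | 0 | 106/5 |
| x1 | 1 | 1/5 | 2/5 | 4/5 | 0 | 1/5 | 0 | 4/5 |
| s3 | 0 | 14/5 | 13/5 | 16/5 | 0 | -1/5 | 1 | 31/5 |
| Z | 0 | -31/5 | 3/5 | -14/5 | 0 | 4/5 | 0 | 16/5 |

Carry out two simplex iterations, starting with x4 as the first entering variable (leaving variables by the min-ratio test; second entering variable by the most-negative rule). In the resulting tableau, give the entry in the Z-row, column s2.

Ratio test on column x4 — row 1: entry -4/5 ≤ 0; row 2: (4/5)/(4/5) = 1; row 3: (31/5)/(16/5) = 31/16. Minimum is 1 at row 2 (x1 leaves); pivot element 4/5.
Divide row 2 by 4/5; eliminate column x4 from the other rows.
Second iteration: most negative Z-row entry is -11/2 in column x2, so x2 enters.
Ratio test on column x2 — row 1: 22/4 = 11/2; row 2: 1/(1/4) = 4; row 3: 3/2 = 3/2. Minimum is 3/2 at row 3 (s3 leaves); pivot element 2.
Divide row 3 by 2; eliminate column x2 from the other rows.
After both pivots, the entry at the Z-row, column s2 is -5/4.

-5/4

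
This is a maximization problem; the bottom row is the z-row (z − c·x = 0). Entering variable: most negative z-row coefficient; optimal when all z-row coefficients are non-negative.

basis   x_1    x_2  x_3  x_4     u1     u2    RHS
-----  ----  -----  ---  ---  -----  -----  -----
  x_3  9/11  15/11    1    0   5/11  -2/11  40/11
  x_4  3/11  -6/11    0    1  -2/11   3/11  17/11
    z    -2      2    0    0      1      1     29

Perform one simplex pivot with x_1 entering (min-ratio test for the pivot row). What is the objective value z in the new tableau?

341/9

Ratio test on column x_1 — row 1: (40/11)/(9/11) = 40/9; row 2: (17/11)/(3/11) = 17/3. Minimum is 40/9 at row 1 (x_3 leaves); pivot element 9/11.
Pivot on row 1; the z-row RHS becomes 29 − (-2)·(40/9) = 341/9.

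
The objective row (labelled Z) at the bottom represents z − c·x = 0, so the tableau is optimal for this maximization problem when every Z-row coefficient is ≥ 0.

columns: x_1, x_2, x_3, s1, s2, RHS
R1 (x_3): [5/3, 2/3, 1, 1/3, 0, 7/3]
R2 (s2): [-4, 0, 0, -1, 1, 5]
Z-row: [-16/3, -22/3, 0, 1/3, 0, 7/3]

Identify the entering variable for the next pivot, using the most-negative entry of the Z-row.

Negative Z-row entries: x_1: -16/3, x_2: -22/3.
The most negative is -22/3 in column x_2, so x_2 enters.

x_2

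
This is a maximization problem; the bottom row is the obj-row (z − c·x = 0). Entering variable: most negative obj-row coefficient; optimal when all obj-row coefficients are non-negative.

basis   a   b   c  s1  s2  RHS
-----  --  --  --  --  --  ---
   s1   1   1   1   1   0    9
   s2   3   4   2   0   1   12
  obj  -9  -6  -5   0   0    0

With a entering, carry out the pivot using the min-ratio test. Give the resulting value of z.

Ratio test on column a — row 1: 9/1 = 9; row 2: 12/3 = 4. Minimum is 4 at row 2 (s2 leaves); pivot element 3.
Pivot on row 2; the obj-row RHS becomes 0 − (-9)·4 = 36.

36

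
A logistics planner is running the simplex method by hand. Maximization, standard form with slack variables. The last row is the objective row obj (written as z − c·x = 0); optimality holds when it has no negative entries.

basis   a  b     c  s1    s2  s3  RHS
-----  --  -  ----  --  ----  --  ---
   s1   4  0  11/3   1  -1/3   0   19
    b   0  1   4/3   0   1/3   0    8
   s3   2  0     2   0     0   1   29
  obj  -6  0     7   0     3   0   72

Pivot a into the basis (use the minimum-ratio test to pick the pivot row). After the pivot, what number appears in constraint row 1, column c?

Ratio test on column a — row 1: 19/4 = 19/4; row 2: entry 0 ≤ 0; row 3: 29/2 = 29/2. Minimum is 19/4 at row 1 (s1 leaves); pivot element 4.
Divide row 1 by 4; eliminate column a from the other rows.
In the new row 1, the c entry is the old entry divided by the pivot: (11/3)/4 = 11/12.

11/12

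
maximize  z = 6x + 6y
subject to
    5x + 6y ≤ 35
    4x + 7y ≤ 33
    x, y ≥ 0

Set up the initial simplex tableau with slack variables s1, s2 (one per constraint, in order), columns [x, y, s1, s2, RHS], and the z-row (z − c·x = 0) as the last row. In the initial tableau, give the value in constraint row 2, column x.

Constraint 2 has coefficient 4 on x.

4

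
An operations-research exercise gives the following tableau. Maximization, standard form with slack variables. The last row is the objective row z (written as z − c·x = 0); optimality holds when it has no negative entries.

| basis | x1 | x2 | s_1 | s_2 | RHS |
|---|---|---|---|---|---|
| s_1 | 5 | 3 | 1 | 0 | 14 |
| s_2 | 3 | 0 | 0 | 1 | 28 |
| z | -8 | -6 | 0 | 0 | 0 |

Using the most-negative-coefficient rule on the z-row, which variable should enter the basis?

x1

Negative z-row entries: x1: -8, x2: -6.
The most negative is -8 in column x1, so x1 enters.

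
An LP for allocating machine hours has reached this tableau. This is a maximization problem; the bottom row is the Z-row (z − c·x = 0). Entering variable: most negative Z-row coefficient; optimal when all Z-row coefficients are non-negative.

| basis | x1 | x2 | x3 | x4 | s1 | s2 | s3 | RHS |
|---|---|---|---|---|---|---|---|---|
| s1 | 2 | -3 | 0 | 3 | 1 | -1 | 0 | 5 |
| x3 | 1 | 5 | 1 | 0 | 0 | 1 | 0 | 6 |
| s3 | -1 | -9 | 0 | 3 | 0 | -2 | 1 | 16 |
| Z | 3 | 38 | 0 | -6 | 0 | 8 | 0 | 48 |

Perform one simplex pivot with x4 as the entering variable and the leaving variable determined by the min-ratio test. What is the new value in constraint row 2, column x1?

1

Ratio test on column x4 — row 1: 5/3 = 5/3; row 2: entry 0 ≤ 0; row 3: 16/3 = 16/3. Minimum is 5/3 at row 1 (s1 leaves); pivot element 3.
Divide row 1 by 3; eliminate column x4 from the other rows.
Row 2 update in column x1: 1 − 0·(2/3) = 1.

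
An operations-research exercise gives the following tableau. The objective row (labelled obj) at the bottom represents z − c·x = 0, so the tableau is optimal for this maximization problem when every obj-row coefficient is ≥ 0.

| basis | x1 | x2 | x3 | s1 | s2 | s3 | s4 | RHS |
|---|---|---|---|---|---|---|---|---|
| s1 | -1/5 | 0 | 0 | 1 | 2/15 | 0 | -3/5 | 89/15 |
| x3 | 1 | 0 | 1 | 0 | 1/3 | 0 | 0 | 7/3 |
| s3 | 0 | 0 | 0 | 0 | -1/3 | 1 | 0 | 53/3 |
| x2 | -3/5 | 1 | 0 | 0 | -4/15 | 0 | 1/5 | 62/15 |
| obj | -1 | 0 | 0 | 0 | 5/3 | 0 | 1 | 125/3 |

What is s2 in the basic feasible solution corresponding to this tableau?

s2 is not in the basis, so in the current basic feasible solution s2 = 0.

0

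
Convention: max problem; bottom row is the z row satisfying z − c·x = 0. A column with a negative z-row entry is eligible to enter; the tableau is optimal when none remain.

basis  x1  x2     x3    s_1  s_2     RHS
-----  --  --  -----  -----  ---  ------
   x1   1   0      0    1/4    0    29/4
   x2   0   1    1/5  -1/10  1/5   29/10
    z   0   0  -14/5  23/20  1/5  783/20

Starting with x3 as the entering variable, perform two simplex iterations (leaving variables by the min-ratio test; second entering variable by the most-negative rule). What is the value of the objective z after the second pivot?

87

Ratio test on column x3 — row 1: entry 0 ≤ 0; row 2: (29/10)/(1/5) = 29/2. Minimum is 29/2 at row 2 (x2 leaves); pivot element 1/5.
Pivot on row 2; the z-row RHS becomes 783/20 − (-14/5)·(29/2) = 319/4.
Next entering variable (most negative z-row entry -1/4): s_1.
Ratio test on column s_1 — row 1: (29/4)/(1/4) = 29; row 2: entry -1/2 ≤ 0. Minimum is 29 at row 1 (x1 leaves); pivot element 1/4.
After the second pivot the z-row RHS is 319/4 − (-1/4)·29 = 87.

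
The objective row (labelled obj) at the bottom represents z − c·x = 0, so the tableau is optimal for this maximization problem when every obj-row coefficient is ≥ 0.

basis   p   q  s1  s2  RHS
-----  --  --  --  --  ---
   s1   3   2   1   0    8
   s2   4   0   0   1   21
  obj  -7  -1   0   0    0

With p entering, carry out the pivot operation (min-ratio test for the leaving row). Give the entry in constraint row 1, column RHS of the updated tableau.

Ratio test on column p — row 1: 8/3 = 8/3; row 2: 21/4 = 21/4. Minimum is 8/3 at row 1 (s1 leaves); pivot element 3.
Divide row 1 by 3; eliminate column p from the other rows.
In the new row 1, the RHS entry is the old entry divided by the pivot: 8/3 = 8/3.

8/3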